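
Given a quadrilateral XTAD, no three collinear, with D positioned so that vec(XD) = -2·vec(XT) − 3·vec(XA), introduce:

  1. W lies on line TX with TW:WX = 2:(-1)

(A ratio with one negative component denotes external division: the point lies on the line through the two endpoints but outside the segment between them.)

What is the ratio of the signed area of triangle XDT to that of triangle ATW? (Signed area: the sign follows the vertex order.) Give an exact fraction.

Assign X = (0, 0), T = (1, 0), A = (0, 1), D = (-2, -3) — the answer is frame-independent, so this choice is without loss of generality.
1. W lies on line TX with TW:WX = 2:(-1) ⇒ W = (-1, 0)
2·[XDT] = 3, 2·[ATW] = -2
[XDT]:[ATW] = 3:-2 = -3/2

[XDT]:[ATW] = -3/2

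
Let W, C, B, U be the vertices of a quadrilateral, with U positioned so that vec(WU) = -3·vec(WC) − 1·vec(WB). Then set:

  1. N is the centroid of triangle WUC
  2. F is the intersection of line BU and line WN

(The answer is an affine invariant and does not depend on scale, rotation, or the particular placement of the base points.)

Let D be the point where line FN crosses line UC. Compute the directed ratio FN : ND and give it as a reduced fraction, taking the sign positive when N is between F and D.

FN:ND = -16

Work in coordinates with W = (0, 0), C = (1, 0), B = (0, 1), U = (-3, -1).
1. N is the centroid of triangle WUC ⇒ N = (-2/3, -1/3)
2. F is the intersection of line BU and line WN ⇒ F = (-6, -3)
line FN meets UC at D = (-1, -1/2)
N = F + t·(D−F) with t = 16/15, so FN:ND = 16/15:-1/15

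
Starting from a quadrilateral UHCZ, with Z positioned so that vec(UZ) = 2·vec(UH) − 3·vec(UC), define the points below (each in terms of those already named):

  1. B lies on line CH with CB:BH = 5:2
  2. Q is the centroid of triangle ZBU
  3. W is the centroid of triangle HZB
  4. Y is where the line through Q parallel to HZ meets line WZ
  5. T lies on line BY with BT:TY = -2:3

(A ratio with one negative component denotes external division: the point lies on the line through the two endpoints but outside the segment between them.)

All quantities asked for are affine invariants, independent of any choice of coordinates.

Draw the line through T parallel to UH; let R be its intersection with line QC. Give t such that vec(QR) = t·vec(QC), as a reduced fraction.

t = -387/40

Set U = (0, 0), H = (1, 0), C = (0, 1), Z = (2, -3); any affine frame gives the same invariant.
1. B lies on line CH with CB:BH = 5:2 ⇒ B = (5/7, 2/7)
2. Q is the centroid of triangle ZBU ⇒ Q = (19/21, -19/21)
3. W is the centroid of triangle HZB ⇒ W = (26/21, -19/21)
4. Y is where the line through Q parallel to HZ meets line WZ ⇒ Y = (-58/21, 212/21)
5. T lies on line BY with BT:TY = -2:3 ⇒ T = (23/3, -58/3)
through T parallel to UH: direction (1, 0); meets QC at R = (1159/120, -58/3)
R = Q + t·(C−Q) with t = -387/40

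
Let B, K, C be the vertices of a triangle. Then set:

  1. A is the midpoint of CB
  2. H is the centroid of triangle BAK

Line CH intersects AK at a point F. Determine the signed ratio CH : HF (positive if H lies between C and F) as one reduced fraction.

Assign B = (0, 0), K = (1, 0), C = (0, 1) — the answer is frame-independent, so this choice is without loss of generality.
1. A is the midpoint of CB ⇒ A = (0, 1/2)
2. H is the centroid of triangle BAK ⇒ H = (1/3, 1/6)
line CH meets AK at F = (1/4, 3/8)
H = C + t·(F−C) with t = 4/3, so CH:HF = 4/3:-1/3

CH:HF = -4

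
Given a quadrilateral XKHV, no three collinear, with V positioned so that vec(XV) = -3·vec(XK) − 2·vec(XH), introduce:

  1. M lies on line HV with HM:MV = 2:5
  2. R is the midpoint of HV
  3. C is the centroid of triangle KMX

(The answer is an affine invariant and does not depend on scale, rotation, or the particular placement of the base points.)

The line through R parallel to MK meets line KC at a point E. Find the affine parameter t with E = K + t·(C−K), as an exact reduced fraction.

t = 27

Choose coordinates X = (0, 0), K = (1, 0), H = (0, 1), V = (-3, -2).
1. M lies on line HV with HM:MV = 2:5 ⇒ M = (-6/7, 1/7)
2. R is the midpoint of HV ⇒ R = (-3/2, -1/2)
3. C is the centroid of triangle KMX ⇒ C = (1/21, 1/21)
through R parallel to MK: direction (13/7, -1/7); meets KC at E = (-173/7, 9/7)
E = K + t·(C−K) with t = 27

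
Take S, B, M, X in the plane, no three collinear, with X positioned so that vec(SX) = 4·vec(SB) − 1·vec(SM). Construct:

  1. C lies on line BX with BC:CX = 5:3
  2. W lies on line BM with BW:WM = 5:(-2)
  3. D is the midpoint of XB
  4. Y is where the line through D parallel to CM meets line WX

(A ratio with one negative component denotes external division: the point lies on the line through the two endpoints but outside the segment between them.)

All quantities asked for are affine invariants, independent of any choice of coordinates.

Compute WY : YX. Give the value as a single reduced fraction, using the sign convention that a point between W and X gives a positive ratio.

Set S = (0, 0), B = (1, 0), M = (0, 1), X = (4, -1); any affine frame gives the same invariant.
1. C lies on line BX with BC:CX = 5:3 ⇒ C = (23/8, -5/8)
2. W lies on line BM with BW:WM = 5:(-2) ⇒ W = (-2/3, 5/3)
3. D is the midpoint of XB ⇒ D = (5/2, -1/2)
4. Y is where the line through D parallel to CM meets line WX ⇒ Y = (60, -33)
Y = W + t·(X−W) with t = 13, so WY:YX = t:(1−t) = 13:-12

WY:YX = -13/12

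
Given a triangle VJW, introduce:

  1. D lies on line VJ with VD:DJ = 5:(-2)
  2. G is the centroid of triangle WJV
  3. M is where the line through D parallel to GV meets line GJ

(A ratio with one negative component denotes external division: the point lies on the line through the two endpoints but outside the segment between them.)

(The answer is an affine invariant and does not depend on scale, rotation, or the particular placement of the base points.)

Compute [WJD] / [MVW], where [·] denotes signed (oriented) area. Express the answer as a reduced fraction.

[WJD]:[MVW] = -6/13

Work in coordinates with V = (0, 0), J = (1, 0), W = (0, 1).
1. D lies on line VJ with VD:DJ = 5:(-2) ⇒ D = (5/3, 0)
2. G is the centroid of triangle WJV ⇒ G = (1/3, 1/3)
3. M is where the line through D parallel to GV meets line GJ ⇒ M = (13/9, -2/9)
2·[WJD] = 2/3, 2·[MVW] = -13/9
[WJD]:[MVW] = 2/3:-13/9 = -6/13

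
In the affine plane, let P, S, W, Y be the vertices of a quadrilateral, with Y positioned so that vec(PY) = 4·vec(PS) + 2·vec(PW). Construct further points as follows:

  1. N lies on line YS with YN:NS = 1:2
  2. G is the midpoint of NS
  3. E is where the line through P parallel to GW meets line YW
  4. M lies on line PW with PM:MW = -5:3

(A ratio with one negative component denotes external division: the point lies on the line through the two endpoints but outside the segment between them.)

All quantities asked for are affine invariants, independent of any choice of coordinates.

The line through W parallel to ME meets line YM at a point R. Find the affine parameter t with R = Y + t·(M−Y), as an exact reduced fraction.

Assign P = (0, 0), S = (1, 0), W = (0, 1), Y = (4, 2) — the answer is frame-independent, so this choice is without loss of generality.
1. N lies on line YS with YN:NS = 1:2 ⇒ N = (3, 4/3)
2. G is the midpoint of NS ⇒ G = (2, 2/3)
3. E is where the line through P parallel to GW meets line YW ⇒ E = (-12/5, 2/5)
4. M lies on line PW with PM:MW = -5:3 ⇒ M = (0, 5/2)
through W parallel to ME: direction (-12/5, -21/10); meets YM at R = (3/2, 37/16)
R = Y + t·(M−Y) with t = 5/8

t = 5/8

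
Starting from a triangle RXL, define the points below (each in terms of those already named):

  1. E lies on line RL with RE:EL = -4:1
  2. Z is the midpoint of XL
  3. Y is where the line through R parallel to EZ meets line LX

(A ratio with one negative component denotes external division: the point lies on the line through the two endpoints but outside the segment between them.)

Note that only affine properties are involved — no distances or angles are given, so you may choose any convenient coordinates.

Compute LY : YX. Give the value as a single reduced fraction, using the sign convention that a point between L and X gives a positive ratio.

LY:YX = -3/5

Set R = (0, 0), X = (1, 0), L = (0, 1); any affine frame gives the same invariant.
1. E lies on line RL with RE:EL = -4:1 ⇒ E = (0, 4/3)
2. Z is the midpoint of XL ⇒ Z = (1/2, 1/2)
3. Y is where the line through R parallel to EZ meets line LX ⇒ Y = (-3/2, 5/2)
Y = L + t·(X−L) with t = -3/2, so LY:YX = t:(1−t) = -3/2:5/2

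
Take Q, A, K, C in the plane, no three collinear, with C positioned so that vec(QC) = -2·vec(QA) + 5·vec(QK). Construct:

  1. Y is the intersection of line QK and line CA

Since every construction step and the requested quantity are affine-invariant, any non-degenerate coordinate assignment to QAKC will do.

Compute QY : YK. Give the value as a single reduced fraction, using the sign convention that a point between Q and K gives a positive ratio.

Set Q = (0, 0), A = (1, 0), K = (0, 1), C = (-2, 5); any affine frame gives the same invariant.
1. Y is the intersection of line QK and line CA ⇒ Y = (0, 5/3)
Y = Q + t·(K−Q) with t = 5/3, so QY:YK = t:(1−t) = 5/3:-2/3

QY:YK = -5/2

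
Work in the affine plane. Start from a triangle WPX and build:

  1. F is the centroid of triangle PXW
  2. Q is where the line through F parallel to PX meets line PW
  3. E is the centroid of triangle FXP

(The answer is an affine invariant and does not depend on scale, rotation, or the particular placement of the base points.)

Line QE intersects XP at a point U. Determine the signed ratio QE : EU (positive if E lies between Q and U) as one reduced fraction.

Assign W = (0, 0), P = (1, 0), X = (0, 1) — the answer is frame-independent, so this choice is without loss of generality.
1. F is the centroid of triangle PXW ⇒ F = (1/3, 1/3)
2. Q is where the line through F parallel to PX meets line PW ⇒ Q = (2/3, 0)
3. E is the centroid of triangle FXP ⇒ E = (4/9, 4/9)
line QE meets XP at U = (1/3, 2/3)
E = Q + t·(U−Q) with t = 2/3, so QE:EU = 2/3:1/3

QE:EU = 2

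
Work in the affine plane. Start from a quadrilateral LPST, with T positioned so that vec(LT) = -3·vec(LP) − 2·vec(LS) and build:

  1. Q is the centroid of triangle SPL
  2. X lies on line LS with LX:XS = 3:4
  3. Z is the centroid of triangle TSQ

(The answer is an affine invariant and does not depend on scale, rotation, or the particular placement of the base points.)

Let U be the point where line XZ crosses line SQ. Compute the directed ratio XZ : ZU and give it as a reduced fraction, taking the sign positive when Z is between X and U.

Set L = (0, 0), P = (1, 0), S = (0, 1), T = (-3, -2); any affine frame gives the same invariant.
1. Q is the centroid of triangle SPL ⇒ Q = (1/3, 1/3)
2. X lies on line LS with LX:XS = 3:4 ⇒ X = (0, 3/7)
3. Z is the centroid of triangle TSQ ⇒ Z = (-8/9, -2/9)
line XZ meets SQ at U = (32/153, 89/153)
Z = X + t·(U−X) with t = -17/4, so XZ:ZU = -17/4:21/4

XZ:ZU = -17/21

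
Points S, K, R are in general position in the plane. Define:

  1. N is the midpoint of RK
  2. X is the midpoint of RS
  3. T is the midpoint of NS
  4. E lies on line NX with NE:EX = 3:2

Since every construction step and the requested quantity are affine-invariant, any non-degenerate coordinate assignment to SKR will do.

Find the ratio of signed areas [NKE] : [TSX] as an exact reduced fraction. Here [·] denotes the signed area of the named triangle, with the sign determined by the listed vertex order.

[NKE]:[TSX] = 6/5

Choose coordinates S = (0, 0), K = (1, 0), R = (0, 1).
1. N is the midpoint of RK ⇒ N = (1/2, 1/2)
2. X is the midpoint of RS ⇒ X = (0, 1/2)
3. T is the midpoint of NS ⇒ T = (1/4, 1/4)
4. E lies on line NX with NE:EX = 3:2 ⇒ E = (1/5, 1/2)
2·[NKE] = -3/20, 2·[TSX] = -1/8
[NKE]:[TSX] = -3/20:-1/8 = 6/5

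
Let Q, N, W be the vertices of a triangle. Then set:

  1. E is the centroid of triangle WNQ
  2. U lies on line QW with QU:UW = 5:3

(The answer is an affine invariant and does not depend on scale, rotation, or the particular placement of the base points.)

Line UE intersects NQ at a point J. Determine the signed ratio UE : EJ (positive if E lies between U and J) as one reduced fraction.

UE:EJ = 7/8

Assign Q = (0, 0), N = (1, 0), W = (0, 1) — the answer is frame-independent, so this choice is without loss of generality.
1. E is the centroid of triangle WNQ ⇒ E = (1/3, 1/3)
2. U lies on line QW with QU:UW = 5:3 ⇒ U = (0, 5/8)
line UE meets NQ at J = (5/7, 0)
E = U + t·(J−U) with t = 7/15, so UE:EJ = 7/15:8/15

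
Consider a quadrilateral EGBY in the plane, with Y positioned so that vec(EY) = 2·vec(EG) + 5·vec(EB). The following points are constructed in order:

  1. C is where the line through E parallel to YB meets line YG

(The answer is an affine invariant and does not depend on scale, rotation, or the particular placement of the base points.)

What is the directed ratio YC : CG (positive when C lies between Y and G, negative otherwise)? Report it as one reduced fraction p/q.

Set E = (0, 0), G = (1, 0), B = (0, 1), Y = (2, 5); any affine frame gives the same invariant.
1. C is where the line through E parallel to YB meets line YG ⇒ C = (5/3, 10/3)
C = Y + t·(G−Y) with t = 1/3, so YC:CG = t:(1−t) = 1/3:2/3

YC:CG = 1/2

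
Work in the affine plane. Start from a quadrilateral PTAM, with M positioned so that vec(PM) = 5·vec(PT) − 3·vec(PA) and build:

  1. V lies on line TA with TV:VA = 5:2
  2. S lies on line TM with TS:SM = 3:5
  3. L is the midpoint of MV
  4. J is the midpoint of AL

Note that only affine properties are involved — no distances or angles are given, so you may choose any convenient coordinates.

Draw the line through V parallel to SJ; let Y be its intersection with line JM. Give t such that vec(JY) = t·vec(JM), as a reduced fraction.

Work in coordinates with P = (0, 0), T = (1, 0), A = (0, 1), M = (5, -3).
1. V lies on line TA with TV:VA = 5:2 ⇒ V = (2/7, 5/7)
2. S lies on line TM with TS:SM = 3:5 ⇒ S = (5/2, -9/8)
3. L is the midpoint of MV ⇒ L = (37/14, -8/7)
4. J is the midpoint of AL ⇒ J = (37/28, -1/14)
through V parallel to SJ: direction (-33/28, 59/56); meets JM at Y = (-74/665, 711/665)
Y = J + t·(M−J) with t = -37/95

t = -37/95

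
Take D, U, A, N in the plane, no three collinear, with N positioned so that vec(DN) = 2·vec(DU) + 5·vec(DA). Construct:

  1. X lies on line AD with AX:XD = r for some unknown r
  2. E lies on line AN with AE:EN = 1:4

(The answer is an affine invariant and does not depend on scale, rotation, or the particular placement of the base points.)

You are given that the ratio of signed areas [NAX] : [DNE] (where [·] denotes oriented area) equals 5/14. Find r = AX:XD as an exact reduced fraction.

Work in coordinates with D = (0, 0), U = (1, 0), A = (0, 1), N = (2, 5).
1. With AX:XD = r, write λ = r/(r+1) so X = A + λ·(D−A); X is affine-linear in λ
2. E lies on line AN with AE:EN = 1:4 ⇒ E = (2/5, 9/5)
Every point depending on X is an affine combination of X and λ-independent points, so each such coordinate is linear in λ; the λ² term in each signed area is a multiple of (D−A)×(D−A) = 0, so 2·[NAX] and 2·[DNE] are each linear in λ. Evaluating at λ=0 and λ=1:
  2·[NAX] = 2·λ,   2·[DNE] = 8/5
So [NAX]:[DNE] = (2·λ) / (8/5). Setting this equal to 5/14:
  2·λ = 5/14·(8/5)  ⇒  λ = 2/7
Then r = λ/(1−λ) = (2/7)/(5/7) = 2/5. Check: with r = 2/5, X = (0, 5/7) and [NAX]:[DNE] = 5/14 as required.

r = 2/5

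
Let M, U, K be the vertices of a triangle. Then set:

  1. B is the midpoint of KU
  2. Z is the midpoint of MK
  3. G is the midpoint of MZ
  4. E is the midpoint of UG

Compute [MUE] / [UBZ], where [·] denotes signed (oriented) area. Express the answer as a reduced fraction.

[MUE]:[UBZ] = 1/2

Assign M = (0, 0), U = (1, 0), K = (0, 1) — the answer is frame-independent, so this choice is without loss of generality.
1. B is the midpoint of KU ⇒ B = (1/2, 1/2)
2. Z is the midpoint of MK ⇒ Z = (0, 1/2)
3. G is the midpoint of MZ ⇒ G = (0, 1/4)
4. E is the midpoint of UG ⇒ E = (1/2, 1/8)
2·[MUE] = 1/8, 2·[UBZ] = 1/4
[MUE]:[UBZ] = 1/8:1/4 = 1/2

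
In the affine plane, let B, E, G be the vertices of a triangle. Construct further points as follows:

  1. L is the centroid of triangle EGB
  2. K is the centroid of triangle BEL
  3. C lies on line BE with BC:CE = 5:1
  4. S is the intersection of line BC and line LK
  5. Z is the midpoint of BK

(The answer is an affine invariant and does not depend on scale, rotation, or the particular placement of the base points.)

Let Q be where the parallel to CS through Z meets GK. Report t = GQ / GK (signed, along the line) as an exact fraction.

t = 17/16

Choose coordinates B = (0, 0), E = (1, 0), G = (0, 1).
1. L is the centroid of triangle EGB ⇒ L = (1/3, 1/3)
2. K is the centroid of triangle BEL ⇒ K = (4/9, 1/9)
3. C lies on line BE with BC:CE = 5:1 ⇒ C = (5/6, 0)
4. S is the intersection of line BC and line LK ⇒ S = (1/2, 0)
5. Z is the midpoint of BK ⇒ Z = (2/9, 1/18)
through Z parallel to CS: direction (-1/3, 0); meets GK at Q = (17/36, 1/18)
Q = G + t·(K−G) with t = 17/16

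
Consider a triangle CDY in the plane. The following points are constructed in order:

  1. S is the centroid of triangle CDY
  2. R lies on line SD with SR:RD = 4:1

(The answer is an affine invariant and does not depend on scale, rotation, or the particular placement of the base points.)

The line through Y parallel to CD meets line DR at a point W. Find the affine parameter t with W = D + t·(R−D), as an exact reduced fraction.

t = 15

Set C = (0, 0), D = (1, 0), Y = (0, 1); any affine frame gives the same invariant.
1. S is the centroid of triangle CDY ⇒ S = (1/3, 1/3)
2. R lies on line SD with SR:RD = 4:1 ⇒ R = (13/15, 1/15)
through Y parallel to CD: direction (1, 0); meets DR at W = (-1, 1)
W = D + t·(R−D) with t = 15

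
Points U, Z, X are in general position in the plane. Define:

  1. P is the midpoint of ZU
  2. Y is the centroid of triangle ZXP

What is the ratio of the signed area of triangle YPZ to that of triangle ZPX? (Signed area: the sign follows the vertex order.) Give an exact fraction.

Set U = (0, 0), Z = (1, 0), X = (0, 1); any affine frame gives the same invariant.
1. P is the midpoint of ZU ⇒ P = (1/2, 0)
2. Y is the centroid of triangle ZXP ⇒ Y = (1/2, 1/3)
2·[YPZ] = 1/6, 2·[ZPX] = -1/2
[YPZ]:[ZPX] = 1/6:-1/2 = -1/3

[YPZ]:[ZPX] = -1/3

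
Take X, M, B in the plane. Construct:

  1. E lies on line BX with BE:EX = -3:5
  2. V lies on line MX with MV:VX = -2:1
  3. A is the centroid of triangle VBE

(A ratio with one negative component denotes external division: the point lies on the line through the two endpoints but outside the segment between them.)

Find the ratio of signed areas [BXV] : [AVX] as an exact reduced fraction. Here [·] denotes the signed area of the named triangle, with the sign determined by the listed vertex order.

[BXV]:[AVX] = -6/7

Work in coordinates with X = (0, 0), M = (1, 0), B = (0, 1).
1. E lies on line BX with BE:EX = -3:5 ⇒ E = (0, 5/2)
2. V lies on line MX with MV:VX = -2:1 ⇒ V = (-1, 0)
3. A is the centroid of triangle VBE ⇒ A = (-1/3, 7/6)
2·[BXV] = -1, 2·[AVX] = 7/6
[BXV]:[AVX] = -1:7/6 = -6/7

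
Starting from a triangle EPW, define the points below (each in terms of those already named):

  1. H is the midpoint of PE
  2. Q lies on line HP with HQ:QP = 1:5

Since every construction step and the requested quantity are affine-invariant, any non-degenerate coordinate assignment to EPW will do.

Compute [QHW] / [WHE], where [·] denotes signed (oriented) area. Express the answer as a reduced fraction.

Work in coordinates with E = (0, 0), P = (1, 0), W = (0, 1).
1. H is the midpoint of PE ⇒ H = (1/2, 0)
2. Q lies on line HP with HQ:QP = 1:5 ⇒ Q = (7/12, 0)
2·[QHW] = -1/12, 2·[WHE] = -1/2
[QHW]:[WHE] = -1/12:-1/2 = 1/6

[QHW]:[WHE] = 1/6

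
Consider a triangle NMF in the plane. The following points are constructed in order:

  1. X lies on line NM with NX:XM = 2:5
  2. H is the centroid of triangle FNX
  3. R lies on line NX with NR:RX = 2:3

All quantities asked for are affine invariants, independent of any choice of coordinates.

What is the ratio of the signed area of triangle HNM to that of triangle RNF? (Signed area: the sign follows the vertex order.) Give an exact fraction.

Assign N = (0, 0), M = (1, 0), F = (0, 1) — the answer is frame-independent, so this choice is without loss of generality.
1. X lies on line NM with NX:XM = 2:5 ⇒ X = (2/7, 0)
2. H is the centroid of triangle FNX ⇒ H = (2/21, 1/3)
3. R lies on line NX with NR:RX = 2:3 ⇒ R = (4/35, 0)
2·[HNM] = 1/3, 2·[RNF] = -4/35
[HNM]:[RNF] = 1/3:-4/35 = -35/12

[HNM]:[RNF] = -35/12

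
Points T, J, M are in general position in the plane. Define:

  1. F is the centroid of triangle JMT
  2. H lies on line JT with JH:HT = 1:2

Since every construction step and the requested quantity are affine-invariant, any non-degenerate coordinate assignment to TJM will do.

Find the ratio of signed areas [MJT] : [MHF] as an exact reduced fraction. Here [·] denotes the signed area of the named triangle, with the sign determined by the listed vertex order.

[MJT]:[MHF] = 9

Assign T = (0, 0), J = (1, 0), M = (0, 1) — the answer is frame-independent, so this choice is without loss of generality.
1. F is the centroid of triangle JMT ⇒ F = (1/3, 1/3)
2. H lies on line JT with JH:HT = 1:2 ⇒ H = (2/3, 0)
2·[MJT] = -1, 2·[MHF] = -1/9
[MJT]:[MHF] = -1:-1/9 = 9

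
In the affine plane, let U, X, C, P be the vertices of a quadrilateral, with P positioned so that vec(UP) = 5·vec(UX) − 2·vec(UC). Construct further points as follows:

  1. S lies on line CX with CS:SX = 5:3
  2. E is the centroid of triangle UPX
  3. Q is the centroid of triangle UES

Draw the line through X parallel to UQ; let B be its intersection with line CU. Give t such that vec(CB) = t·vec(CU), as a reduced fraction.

Assign U = (0, 0), X = (1, 0), C = (0, 1), P = (5, -2) — the answer is frame-independent, so this choice is without loss of generality.
1. S lies on line CX with CS:SX = 5:3 ⇒ S = (5/8, 3/8)
2. E is the centroid of triangle UPX ⇒ E = (2, -2/3)
3. Q is the centroid of triangle UES ⇒ Q = (7/8, -7/72)
through X parallel to UQ: direction (7/8, -7/72); meets CU at B = (0, 1/9)
B = C + t·(U−C) with t = 8/9

t = 8/9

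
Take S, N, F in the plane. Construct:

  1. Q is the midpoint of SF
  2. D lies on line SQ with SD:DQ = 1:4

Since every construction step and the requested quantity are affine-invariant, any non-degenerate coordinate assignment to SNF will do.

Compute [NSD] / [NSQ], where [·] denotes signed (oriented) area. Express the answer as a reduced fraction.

Set S = (0, 0), N = (1, 0), F = (0, 1); any affine frame gives the same invariant.
1. Q is the midpoint of SF ⇒ Q = (0, 1/2)
2. D lies on line SQ with SD:DQ = 1:4 ⇒ D = (0, 1/10)
2·[NSD] = -1/10, 2·[NSQ] = -1/2
[NSD]:[NSQ] = -1/10:-1/2 = 1/5

[NSD]:[NSQ] = 1/5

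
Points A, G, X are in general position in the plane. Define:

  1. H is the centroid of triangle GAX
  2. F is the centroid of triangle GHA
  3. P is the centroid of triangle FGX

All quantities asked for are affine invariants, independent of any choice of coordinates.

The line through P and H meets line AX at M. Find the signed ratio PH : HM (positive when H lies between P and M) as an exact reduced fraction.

PH:HM = 4/9

Choose coordinates A = (0, 0), G = (1, 0), X = (0, 1).
1. H is the centroid of triangle GAX ⇒ H = (1/3, 1/3)
2. F is the centroid of triangle GHA ⇒ F = (4/9, 1/9)
3. P is the centroid of triangle FGX ⇒ P = (13/27, 10/27)
line PH meets AX at M = (0, 1/4)
H = P + t·(M−P) with t = 4/13, so PH:HM = 4/13:9/13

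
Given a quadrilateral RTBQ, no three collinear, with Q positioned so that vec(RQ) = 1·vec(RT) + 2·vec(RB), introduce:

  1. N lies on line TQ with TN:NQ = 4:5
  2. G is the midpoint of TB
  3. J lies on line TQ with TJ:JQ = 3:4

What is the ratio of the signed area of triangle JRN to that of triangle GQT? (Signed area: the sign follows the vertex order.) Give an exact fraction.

[JRN]:[GQT] = 2/63

Work in coordinates with R = (0, 0), T = (1, 0), B = (0, 1), Q = (1, 2).
1. N lies on line TQ with TN:NQ = 4:5 ⇒ N = (1, 8/9)
2. G is the midpoint of TB ⇒ G = (1/2, 1/2)
3. J lies on line TQ with TJ:JQ = 3:4 ⇒ J = (1, 6/7)
2·[JRN] = -2/63, 2·[GQT] = -1
[JRN]:[GQT] = -2/63:-1 = 2/63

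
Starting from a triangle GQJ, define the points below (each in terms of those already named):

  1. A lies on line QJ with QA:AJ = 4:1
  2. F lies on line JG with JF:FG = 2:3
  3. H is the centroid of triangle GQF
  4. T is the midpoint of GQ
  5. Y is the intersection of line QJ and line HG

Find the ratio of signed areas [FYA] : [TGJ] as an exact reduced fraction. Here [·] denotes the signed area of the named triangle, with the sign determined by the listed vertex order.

Set G = (0, 0), Q = (1, 0), J = (0, 1); any affine frame gives the same invariant.
1. A lies on line QJ with QA:AJ = 4:1 ⇒ A = (1/5, 4/5)
2. F lies on line JG with JF:FG = 2:3 ⇒ F = (0, 3/5)
3. H is the centroid of triangle GQF ⇒ H = (1/3, 1/5)
4. T is the midpoint of GQ ⇒ T = (1/2, 0)
5. Y is the intersection of line QJ and line HG ⇒ Y = (5/8, 3/8)
2·[FYA] = 17/100, 2·[TGJ] = -1/2
[FYA]:[TGJ] = 17/100:-1/2 = -17/50

[FYA]:[TGJ] = -17/50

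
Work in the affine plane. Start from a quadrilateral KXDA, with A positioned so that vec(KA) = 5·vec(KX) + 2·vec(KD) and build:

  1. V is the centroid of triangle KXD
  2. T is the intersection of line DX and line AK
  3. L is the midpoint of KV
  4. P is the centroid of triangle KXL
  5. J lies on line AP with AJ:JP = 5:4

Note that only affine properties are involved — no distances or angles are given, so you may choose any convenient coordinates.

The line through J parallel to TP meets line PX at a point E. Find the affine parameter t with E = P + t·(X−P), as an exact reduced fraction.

t = 6/5

Assign K = (0, 0), X = (1, 0), D = (0, 1), A = (5, 2) — the answer is frame-independent, so this choice is without loss of generality.
1. V is the centroid of triangle KXD ⇒ V = (1/3, 1/3)
2. T is the intersection of line DX and line AK ⇒ T = (5/7, 2/7)
3. L is the midpoint of KV ⇒ L = (1/6, 1/6)
4. P is the centroid of triangle KXL ⇒ P = (7/18, 1/18)
5. J lies on line AP with AJ:JP = 5:4 ⇒ J = (395/162, 149/162)
through J parallel to TP: direction (-41/126, -29/126); meets PX at E = (101/90, -1/90)
E = P + t·(X−P) with t = 6/5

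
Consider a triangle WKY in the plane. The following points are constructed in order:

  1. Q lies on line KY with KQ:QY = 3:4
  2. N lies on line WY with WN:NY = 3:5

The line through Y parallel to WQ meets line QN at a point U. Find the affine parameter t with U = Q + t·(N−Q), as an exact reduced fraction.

Assign W = (0, 0), K = (1, 0), Y = (0, 1) — the answer is frame-independent, so this choice is without loss of generality.
1. Q lies on line KY with KQ:QY = 3:4 ⇒ Q = (4/7, 3/7)
2. N lies on line WY with WN:NY = 3:5 ⇒ N = (0, 3/8)
through Y parallel to WQ: direction (4/7, 3/7); meets QN at U = (-20/21, 2/7)
U = Q + t·(N−Q) with t = 8/3

t = 8/3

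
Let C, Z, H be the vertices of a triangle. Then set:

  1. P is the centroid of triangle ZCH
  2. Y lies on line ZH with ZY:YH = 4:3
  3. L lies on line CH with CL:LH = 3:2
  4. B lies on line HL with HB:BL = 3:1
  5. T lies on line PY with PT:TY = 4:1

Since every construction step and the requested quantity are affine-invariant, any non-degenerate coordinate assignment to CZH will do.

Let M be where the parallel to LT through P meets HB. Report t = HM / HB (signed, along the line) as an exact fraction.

Set C = (0, 0), Z = (1, 0), H = (0, 1); any affine frame gives the same invariant.
1. P is the centroid of triangle ZCH ⇒ P = (1/3, 1/3)
2. Y lies on line ZH with ZY:YH = 4:3 ⇒ Y = (3/7, 4/7)
3. L lies on line CH with CL:LH = 3:2 ⇒ L = (0, 3/5)
4. B lies on line HL with HB:BL = 3:1 ⇒ B = (0, 7/10)
5. T lies on line PY with PT:TY = 4:1 ⇒ T = (43/105, 11/21)
through P parallel to LT: direction (43/105, -8/105); meets HB at M = (0, 17/43)
M = H + t·(B−H) with t = 260/129

t = 260/129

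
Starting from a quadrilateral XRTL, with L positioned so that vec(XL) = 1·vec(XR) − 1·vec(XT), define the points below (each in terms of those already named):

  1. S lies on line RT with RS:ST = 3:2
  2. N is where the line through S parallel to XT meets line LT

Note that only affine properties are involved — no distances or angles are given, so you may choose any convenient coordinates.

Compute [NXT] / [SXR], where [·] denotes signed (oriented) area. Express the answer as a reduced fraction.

Set X = (0, 0), R = (1, 0), T = (0, 1), L = (1, -1); any affine frame gives the same invariant.
1. S lies on line RT with RS:ST = 3:2 ⇒ S = (2/5, 3/5)
2. N is where the line through S parallel to XT meets line LT ⇒ N = (2/5, 1/5)
2·[NXT] = -2/5, 2·[SXR] = 3/5
[NXT]:[SXR] = -2/5:3/5 = -2/3

[NXT]:[SXR] = -2/3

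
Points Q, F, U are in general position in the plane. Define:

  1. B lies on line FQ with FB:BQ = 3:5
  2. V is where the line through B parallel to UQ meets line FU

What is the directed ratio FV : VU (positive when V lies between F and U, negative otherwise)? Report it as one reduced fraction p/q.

Work in coordinates with Q = (0, 0), F = (1, 0), U = (0, 1).
1. B lies on line FQ with FB:BQ = 3:5 ⇒ B = (5/8, 0)
2. V is where the line through B parallel to UQ meets line FU ⇒ V = (5/8, 3/8)
V = F + t·(U−F) with t = 3/8, so FV:VU = t:(1−t) = 3/8:5/8

FV:VU = 3/5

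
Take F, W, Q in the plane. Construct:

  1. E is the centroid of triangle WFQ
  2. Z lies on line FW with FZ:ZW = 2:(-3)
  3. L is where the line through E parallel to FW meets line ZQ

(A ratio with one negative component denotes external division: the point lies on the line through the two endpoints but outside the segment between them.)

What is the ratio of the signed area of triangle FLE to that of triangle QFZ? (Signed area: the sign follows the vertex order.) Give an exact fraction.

Choose coordinates F = (0, 0), W = (1, 0), Q = (0, 1).
1. E is the centroid of triangle WFQ ⇒ E = (1/3, 1/3)
2. Z lies on line FW with FZ:ZW = 2:(-3) ⇒ Z = (-2, 0)
3. L is where the line through E parallel to FW meets line ZQ ⇒ L = (-4/3, 1/3)
2·[FLE] = -5/9, 2·[QFZ] = -2
[FLE]:[QFZ] = -5/9:-2 = 5/18

[FLE]:[QFZ] = 5/18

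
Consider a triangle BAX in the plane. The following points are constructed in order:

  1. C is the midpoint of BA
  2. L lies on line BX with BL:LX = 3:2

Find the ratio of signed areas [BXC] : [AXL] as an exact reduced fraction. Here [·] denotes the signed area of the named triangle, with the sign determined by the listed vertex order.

[BXC]:[AXL] = -5/4

Choose coordinates B = (0, 0), A = (1, 0), X = (0, 1).
1. C is the midpoint of BA ⇒ C = (1/2, 0)
2. L lies on line BX with BL:LX = 3:2 ⇒ L = (0, 3/5)
2·[BXC] = -1/2, 2·[AXL] = 2/5
[BXC]:[AXL] = -1/2:2/5 = -5/4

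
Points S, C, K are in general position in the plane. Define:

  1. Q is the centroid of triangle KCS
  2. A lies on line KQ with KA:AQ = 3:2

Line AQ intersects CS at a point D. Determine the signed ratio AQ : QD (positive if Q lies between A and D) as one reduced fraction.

Assign S = (0, 0), C = (1, 0), K = (0, 1) — the answer is frame-independent, so this choice is without loss of generality.
1. Q is the centroid of triangle KCS ⇒ Q = (1/3, 1/3)
2. A lies on line KQ with KA:AQ = 3:2 ⇒ A = (1/5, 3/5)
line AQ meets CS at D = (1/2, 0)
Q = A + t·(D−A) with t = 4/9, so AQ:QD = 4/9:5/9

AQ:QD = 4/5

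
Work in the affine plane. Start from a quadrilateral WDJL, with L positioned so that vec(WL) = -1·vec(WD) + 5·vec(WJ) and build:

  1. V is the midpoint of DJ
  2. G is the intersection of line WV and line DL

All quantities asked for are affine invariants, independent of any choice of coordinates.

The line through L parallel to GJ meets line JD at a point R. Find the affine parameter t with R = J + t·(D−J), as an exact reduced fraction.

t = -6

Set W = (0, 0), D = (1, 0), J = (0, 1), L = (-1, 5); any affine frame gives the same invariant.
1. V is the midpoint of DJ ⇒ V = (1/2, 1/2)
2. G is the intersection of line WV and line DL ⇒ G = (5/7, 5/7)
through L parallel to GJ: direction (-5/7, 2/7); meets JD at R = (-6, 7)
R = J + t·(D−J) with t = -6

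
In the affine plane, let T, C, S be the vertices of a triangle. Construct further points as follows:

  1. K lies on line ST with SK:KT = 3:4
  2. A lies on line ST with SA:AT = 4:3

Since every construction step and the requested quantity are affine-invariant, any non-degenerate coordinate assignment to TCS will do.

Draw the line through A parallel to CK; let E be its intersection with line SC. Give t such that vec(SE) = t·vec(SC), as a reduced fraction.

t = 4/3

Assign T = (0, 0), C = (1, 0), S = (0, 1) — the answer is frame-independent, so this choice is without loss of generality.
1. K lies on line ST with SK:KT = 3:4 ⇒ K = (0, 4/7)
2. A lies on line ST with SA:AT = 4:3 ⇒ A = (0, 3/7)
through A parallel to CK: direction (-1, 4/7); meets SC at E = (4/3, -1/3)
E = S + t·(C−S) with t = 4/3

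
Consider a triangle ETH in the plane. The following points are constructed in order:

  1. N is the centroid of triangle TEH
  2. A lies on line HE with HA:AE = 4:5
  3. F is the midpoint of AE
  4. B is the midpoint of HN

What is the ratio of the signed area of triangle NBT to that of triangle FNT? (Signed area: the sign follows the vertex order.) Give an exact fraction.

[NBT]:[FNT] = 9/8

Choose coordinates E = (0, 0), T = (1, 0), H = (0, 1).
1. N is the centroid of triangle TEH ⇒ N = (1/3, 1/3)
2. A lies on line HE with HA:AE = 4:5 ⇒ A = (0, 5/9)
3. F is the midpoint of AE ⇒ F = (0, 5/18)
4. B is the midpoint of HN ⇒ B = (1/6, 2/3)
2·[NBT] = -1/6, 2·[FNT] = -4/27
[NBT]:[FNT] = -1/6:-4/27 = 9/8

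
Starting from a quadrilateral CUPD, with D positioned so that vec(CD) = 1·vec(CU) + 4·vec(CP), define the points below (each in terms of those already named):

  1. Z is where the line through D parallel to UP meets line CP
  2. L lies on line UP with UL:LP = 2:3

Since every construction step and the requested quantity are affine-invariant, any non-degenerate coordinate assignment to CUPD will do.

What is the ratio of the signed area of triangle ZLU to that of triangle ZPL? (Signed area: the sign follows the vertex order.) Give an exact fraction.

Assign C = (0, 0), U = (1, 0), P = (0, 1), D = (1, 4) — the answer is frame-independent, so this choice is without loss of generality.
1. Z is where the line through D parallel to UP meets line CP ⇒ Z = (0, 5)
2. L lies on line UP with UL:LP = 2:3 ⇒ L = (3/5, 2/5)
2·[ZLU] = 8/5, 2·[ZPL] = 12/5
[ZLU]:[ZPL] = 8/5:12/5 = 2/3

[ZLU]:[ZPL] = 2/3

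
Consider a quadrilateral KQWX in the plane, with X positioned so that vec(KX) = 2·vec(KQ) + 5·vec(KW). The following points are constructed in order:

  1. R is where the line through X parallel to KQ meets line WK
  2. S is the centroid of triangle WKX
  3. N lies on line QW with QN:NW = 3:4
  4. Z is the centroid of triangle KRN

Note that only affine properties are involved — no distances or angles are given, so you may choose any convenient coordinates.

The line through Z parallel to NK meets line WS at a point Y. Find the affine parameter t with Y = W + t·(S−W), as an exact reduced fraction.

Work in coordinates with K = (0, 0), Q = (1, 0), W = (0, 1), X = (2, 5).
1. R is where the line through X parallel to KQ meets line WK ⇒ R = (0, 5)
2. S is the centroid of triangle WKX ⇒ S = (2/3, 2)
3. N lies on line QW with QN:NW = 3:4 ⇒ N = (4/7, 3/7)
4. Z is the centroid of triangle KRN ⇒ Z = (4/21, 38/21)
through Z parallel to NK: direction (-4/7, -3/7); meets WS at Y = (8/9, 7/3)
Y = W + t·(S−W) with t = 4/3

t = 4/3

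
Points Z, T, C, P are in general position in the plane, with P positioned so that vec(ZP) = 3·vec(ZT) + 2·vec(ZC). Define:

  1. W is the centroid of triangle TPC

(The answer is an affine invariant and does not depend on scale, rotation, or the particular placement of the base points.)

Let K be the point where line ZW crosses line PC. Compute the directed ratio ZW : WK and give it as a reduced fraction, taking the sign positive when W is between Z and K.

Set Z = (0, 0), T = (1, 0), C = (0, 1), P = (3, 2); any affine frame gives the same invariant.
1. W is the centroid of triangle TPC ⇒ W = (4/3, 1)
line ZW meets PC at K = (12/5, 9/5)
W = Z + t·(K−Z) with t = 5/9, so ZW:WK = 5/9:4/9

ZW:WK = 5/4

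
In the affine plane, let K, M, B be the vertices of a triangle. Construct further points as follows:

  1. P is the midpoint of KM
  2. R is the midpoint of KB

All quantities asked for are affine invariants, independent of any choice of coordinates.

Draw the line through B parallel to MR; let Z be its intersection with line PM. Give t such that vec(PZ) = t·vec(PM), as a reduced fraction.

Work in coordinates with K = (0, 0), M = (1, 0), B = (0, 1).
1. P is the midpoint of KM ⇒ P = (1/2, 0)
2. R is the midpoint of KB ⇒ R = (0, 1/2)
through B parallel to MR: direction (-1, 1/2); meets PM at Z = (2, 0)
Z = P + t·(M−P) with t = 3

t = 3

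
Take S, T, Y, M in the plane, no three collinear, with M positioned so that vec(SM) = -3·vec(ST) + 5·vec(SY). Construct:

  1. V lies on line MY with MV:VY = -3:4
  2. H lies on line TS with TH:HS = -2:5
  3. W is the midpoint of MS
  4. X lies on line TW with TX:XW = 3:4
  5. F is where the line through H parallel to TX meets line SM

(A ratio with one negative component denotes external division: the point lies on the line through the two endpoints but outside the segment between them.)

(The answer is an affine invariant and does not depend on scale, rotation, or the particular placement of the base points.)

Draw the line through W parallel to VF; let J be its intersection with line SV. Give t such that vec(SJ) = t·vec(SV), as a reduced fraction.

Assign S = (0, 0), T = (1, 0), Y = (0, 1), M = (-3, 5) — the answer is frame-independent, so this choice is without loss of generality.
1. V lies on line MY with MV:VY = -3:4 ⇒ V = (-12, 17)
2. H lies on line TS with TH:HS = -2:5 ⇒ H = (5/3, 0)
3. W is the midpoint of MS ⇒ W = (-3/2, 5/2)
4. X lies on line TW with TX:XW = 3:4 ⇒ X = (-1/14, 15/14)
5. F is where the line through H parallel to TX meets line SM ⇒ F = (-5/2, 25/6)
through W parallel to VF: direction (19/2, -77/6); meets SV at J = (-36/5, 51/5)
J = S + t·(V−S) with t = 3/5

t = 3/5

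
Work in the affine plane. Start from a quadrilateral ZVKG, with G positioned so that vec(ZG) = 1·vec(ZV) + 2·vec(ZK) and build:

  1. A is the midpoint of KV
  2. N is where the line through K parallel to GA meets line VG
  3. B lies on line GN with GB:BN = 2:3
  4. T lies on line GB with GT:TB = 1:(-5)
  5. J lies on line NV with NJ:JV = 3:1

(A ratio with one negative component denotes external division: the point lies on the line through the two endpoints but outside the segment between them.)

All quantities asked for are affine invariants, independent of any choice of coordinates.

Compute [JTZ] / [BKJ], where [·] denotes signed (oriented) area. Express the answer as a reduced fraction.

[JTZ]:[BKJ] = 4/9

Set Z = (0, 0), V = (1, 0), K = (0, 1), G = (1, 2); any affine frame gives the same invariant.
1. A is the midpoint of KV ⇒ A = (1/2, 1/2)
2. N is where the line through K parallel to GA meets line VG ⇒ N = (1, 4)
3. B lies on line GN with GB:BN = 2:3 ⇒ B = (1, 14/5)
4. T lies on line GB with GT:TB = 1:(-5) ⇒ T = (1, 9/5)
5. J lies on line NV with NJ:JV = 3:1 ⇒ J = (1, 1)
2·[JTZ] = 4/5, 2·[BKJ] = 9/5
[JTZ]:[BKJ] = 4/5:9/5 = 4/9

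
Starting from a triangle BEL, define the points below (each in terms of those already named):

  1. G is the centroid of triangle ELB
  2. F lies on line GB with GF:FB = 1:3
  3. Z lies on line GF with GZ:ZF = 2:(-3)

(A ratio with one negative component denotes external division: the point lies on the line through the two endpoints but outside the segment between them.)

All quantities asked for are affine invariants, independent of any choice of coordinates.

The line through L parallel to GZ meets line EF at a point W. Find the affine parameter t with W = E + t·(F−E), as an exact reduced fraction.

t = 2

Assign B = (0, 0), E = (1, 0), L = (0, 1) — the answer is frame-independent, so this choice is without loss of generality.
1. G is the centroid of triangle ELB ⇒ G = (1/3, 1/3)
2. F lies on line GB with GF:FB = 1:3 ⇒ F = (1/4, 1/4)
3. Z lies on line GF with GZ:ZF = 2:(-3) ⇒ Z = (1/2, 1/2)
through L parallel to GZ: direction (1/6, 1/6); meets EF at W = (-1/2, 1/2)
W = E + t·(F−E) with t = 2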